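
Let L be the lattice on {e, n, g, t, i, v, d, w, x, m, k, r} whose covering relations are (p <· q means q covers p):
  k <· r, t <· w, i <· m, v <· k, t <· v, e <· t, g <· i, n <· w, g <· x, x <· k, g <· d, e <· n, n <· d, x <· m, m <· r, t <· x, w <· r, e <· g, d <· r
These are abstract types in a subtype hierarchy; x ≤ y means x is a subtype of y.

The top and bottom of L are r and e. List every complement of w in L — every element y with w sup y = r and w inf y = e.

g, i

Need y with w ∨ y = r and w ∧ y = e.
Checking each element gives: g, i.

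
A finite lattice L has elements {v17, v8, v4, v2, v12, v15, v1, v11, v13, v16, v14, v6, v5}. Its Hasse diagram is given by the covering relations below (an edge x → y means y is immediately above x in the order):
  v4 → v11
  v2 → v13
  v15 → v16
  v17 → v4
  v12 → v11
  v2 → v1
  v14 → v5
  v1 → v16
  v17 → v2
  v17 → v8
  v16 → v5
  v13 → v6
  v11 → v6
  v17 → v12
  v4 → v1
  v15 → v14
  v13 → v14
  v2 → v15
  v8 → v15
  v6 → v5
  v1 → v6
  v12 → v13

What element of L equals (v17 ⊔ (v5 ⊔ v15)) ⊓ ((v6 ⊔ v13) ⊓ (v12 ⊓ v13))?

v12

v5 ∨ v15 = v5
v17 ∨ v5 = v5
v6 ∨ v13 = v6
v12 ∧ v13 = v12
v6 ∧ v12 = v12
v5 ∧ v12 = v12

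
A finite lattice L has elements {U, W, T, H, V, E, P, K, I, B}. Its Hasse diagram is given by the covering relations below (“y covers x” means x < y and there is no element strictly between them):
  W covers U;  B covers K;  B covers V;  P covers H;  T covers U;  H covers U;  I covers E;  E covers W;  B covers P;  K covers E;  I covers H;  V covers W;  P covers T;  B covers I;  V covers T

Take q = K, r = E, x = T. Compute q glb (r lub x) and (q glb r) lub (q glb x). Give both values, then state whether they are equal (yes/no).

K; E; no

r lub x = B, so q glb (r lub x) = K glb B = K.
q glb r = E and q glb x = U, so (q glb r) lub (q glb x) = E lub U = E.
Equal: no.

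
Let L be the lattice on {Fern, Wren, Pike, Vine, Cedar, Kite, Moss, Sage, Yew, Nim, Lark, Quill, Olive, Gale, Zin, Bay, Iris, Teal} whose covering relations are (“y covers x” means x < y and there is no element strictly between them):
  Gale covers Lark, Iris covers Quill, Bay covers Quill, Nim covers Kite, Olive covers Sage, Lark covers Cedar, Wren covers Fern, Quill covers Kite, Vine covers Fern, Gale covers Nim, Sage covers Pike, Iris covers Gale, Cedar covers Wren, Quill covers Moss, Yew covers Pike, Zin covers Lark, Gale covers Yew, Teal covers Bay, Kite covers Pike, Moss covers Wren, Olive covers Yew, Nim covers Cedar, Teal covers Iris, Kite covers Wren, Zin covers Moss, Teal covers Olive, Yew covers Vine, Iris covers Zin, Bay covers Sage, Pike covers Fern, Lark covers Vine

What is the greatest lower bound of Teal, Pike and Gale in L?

Pike

Common lower bounds of {Teal, Pike, Gale}: Fern, Pike.
The greatest among these is Pike.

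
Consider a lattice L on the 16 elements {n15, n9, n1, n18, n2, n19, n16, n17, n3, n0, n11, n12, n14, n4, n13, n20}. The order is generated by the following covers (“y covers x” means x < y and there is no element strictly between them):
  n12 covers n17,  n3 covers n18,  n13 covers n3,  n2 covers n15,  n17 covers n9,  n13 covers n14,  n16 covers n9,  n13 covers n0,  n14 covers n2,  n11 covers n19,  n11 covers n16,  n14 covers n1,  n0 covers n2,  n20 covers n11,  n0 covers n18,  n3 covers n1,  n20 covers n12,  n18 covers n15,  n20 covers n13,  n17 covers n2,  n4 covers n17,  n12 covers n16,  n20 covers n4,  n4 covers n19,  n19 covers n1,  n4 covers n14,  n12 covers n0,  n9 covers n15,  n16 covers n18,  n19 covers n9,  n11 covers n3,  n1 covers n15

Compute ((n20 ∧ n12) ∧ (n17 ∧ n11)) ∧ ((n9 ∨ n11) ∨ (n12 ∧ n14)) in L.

n9

n20 ∧ n12 = n12
n17 ∧ n11 = n9
n12 ∧ n9 = n9
n9 ∨ n11 = n11
n12 ∧ n14 = n2
n11 ∨ n2 = n20
n9 ∧ n20 = n9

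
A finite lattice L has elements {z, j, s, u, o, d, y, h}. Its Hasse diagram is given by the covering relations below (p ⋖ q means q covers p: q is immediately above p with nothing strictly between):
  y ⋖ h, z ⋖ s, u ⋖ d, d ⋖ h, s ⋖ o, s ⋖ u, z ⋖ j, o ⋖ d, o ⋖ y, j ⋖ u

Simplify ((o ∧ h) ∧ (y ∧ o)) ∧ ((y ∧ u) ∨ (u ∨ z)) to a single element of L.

s

o ∧ h = o
y ∧ o = o
o ∧ o = o
y ∧ u = s
u ∨ z = u
s ∨ u = u
o ∧ u = s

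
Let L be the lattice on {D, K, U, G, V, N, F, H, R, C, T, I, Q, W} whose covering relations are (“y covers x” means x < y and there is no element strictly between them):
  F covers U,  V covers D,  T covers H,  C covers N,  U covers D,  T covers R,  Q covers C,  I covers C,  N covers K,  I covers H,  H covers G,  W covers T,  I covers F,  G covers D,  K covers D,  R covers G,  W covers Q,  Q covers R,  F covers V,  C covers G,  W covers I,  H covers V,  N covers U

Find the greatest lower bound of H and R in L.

G

Common lower bounds of {H, R}: D, G.
The greatest among these is G.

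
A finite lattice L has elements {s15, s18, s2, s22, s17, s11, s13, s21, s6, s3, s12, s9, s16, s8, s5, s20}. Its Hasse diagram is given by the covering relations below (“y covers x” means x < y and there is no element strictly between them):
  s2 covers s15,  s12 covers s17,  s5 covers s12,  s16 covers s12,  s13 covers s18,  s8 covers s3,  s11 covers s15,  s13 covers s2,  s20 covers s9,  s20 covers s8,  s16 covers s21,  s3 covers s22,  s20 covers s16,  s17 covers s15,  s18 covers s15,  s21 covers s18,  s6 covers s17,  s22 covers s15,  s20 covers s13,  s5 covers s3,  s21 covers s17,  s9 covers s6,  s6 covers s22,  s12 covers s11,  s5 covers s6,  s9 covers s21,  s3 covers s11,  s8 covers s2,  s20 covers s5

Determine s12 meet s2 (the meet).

s15

Common lower bounds of {s12, s2}: s15.
The greatest among these is s15.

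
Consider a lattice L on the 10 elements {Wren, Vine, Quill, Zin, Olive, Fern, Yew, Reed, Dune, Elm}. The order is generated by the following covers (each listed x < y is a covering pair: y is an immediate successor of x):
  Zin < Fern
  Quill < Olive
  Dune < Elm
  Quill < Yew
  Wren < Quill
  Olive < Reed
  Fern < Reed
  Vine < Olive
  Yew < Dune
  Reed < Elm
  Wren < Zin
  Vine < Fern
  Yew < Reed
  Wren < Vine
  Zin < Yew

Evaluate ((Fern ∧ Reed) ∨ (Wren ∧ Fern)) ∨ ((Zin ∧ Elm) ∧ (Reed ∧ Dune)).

Fern ∧ Reed = Fern
Wren ∧ Fern = Wren
Fern ∨ Wren = Fern
Zin ∧ Elm = Zin
Reed ∧ Dune = Yew
Zin ∧ Yew = Zin
Fern ∨ Zin = Fern

Fern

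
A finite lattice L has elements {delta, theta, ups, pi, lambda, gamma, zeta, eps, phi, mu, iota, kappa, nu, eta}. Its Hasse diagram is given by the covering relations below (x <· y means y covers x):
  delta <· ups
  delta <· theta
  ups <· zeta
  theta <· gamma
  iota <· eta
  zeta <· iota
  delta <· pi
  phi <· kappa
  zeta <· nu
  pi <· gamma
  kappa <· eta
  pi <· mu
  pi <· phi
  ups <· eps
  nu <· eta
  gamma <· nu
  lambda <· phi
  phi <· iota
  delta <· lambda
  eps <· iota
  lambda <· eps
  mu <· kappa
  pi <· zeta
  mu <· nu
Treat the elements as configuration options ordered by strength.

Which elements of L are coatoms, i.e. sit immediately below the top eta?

iota, kappa, nu

The coatoms are exactly the elements covered by eta: iota, kappa, nu.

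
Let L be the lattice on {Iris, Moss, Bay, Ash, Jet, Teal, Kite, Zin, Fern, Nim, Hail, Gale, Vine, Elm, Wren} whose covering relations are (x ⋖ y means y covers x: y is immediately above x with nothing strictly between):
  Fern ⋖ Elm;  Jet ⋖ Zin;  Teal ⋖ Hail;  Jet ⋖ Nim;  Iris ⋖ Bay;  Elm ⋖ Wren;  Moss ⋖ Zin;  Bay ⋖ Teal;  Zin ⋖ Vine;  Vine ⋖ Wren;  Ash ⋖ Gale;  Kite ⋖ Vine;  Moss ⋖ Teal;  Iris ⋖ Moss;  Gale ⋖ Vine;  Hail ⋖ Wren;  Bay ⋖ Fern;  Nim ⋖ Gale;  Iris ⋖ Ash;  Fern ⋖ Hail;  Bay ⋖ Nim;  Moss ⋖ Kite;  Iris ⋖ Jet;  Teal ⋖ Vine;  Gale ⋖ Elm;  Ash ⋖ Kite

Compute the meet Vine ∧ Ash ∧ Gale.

Ash

Common lower bounds of {Vine, Ash, Gale}: Ash, Iris.
The greatest among these is Ash.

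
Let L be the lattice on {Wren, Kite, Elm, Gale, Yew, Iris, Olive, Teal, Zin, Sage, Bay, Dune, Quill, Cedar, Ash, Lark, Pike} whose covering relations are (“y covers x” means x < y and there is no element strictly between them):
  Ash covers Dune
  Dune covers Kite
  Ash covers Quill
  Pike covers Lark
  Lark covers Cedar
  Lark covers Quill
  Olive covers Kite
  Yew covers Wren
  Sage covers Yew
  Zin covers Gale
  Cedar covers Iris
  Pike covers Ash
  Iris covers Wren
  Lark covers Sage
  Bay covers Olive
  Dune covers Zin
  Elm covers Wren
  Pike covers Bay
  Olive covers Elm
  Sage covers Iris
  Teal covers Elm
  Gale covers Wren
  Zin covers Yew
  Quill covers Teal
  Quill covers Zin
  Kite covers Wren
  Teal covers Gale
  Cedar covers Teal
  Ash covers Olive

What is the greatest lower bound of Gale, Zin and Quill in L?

Gale

Common lower bounds of {Gale, Zin, Quill}: Gale, Wren.
The greatest among these is Gale.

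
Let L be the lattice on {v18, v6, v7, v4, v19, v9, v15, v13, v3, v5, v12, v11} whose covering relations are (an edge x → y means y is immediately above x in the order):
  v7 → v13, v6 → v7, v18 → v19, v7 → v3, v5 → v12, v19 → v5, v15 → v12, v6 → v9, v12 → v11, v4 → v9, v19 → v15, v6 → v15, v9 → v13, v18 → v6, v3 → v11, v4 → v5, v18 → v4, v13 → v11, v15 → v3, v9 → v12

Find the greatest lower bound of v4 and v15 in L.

Common lower bounds of {v4, v15}: v18.
The greatest among these is v18.

v18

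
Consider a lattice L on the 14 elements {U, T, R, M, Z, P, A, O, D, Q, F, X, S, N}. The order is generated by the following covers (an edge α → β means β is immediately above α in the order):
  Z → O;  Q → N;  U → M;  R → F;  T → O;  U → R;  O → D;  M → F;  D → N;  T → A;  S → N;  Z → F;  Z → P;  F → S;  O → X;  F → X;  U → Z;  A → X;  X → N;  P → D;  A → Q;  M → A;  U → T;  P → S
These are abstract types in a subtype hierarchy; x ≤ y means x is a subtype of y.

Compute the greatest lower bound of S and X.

F

Common lower bounds of {S, X}: F, M, R, U, Z.
The greatest among these is F.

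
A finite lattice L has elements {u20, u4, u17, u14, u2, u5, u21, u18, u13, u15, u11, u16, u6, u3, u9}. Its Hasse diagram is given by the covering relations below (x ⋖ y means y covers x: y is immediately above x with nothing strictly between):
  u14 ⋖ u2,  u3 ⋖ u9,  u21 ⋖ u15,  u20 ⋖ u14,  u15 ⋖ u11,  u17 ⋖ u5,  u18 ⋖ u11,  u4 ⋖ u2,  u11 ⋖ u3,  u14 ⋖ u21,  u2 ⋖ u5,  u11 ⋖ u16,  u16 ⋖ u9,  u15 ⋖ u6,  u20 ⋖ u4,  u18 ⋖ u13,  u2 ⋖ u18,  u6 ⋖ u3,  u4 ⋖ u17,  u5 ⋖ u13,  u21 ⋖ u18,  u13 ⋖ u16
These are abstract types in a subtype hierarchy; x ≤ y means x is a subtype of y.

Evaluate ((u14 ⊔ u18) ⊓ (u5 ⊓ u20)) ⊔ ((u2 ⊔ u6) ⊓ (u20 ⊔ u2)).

u2

u14 ∨ u18 = u18
u5 ∧ u20 = u20
u18 ∧ u20 = u20
u2 ∨ u6 = u3
u20 ∨ u2 = u2
u3 ∧ u2 = u2
u20 ∨ u2 = u2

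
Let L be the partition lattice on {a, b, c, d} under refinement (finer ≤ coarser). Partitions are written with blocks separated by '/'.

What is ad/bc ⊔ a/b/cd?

Common upper bounds of {ad/bc, a/b/cd}: abcd.
The least among these is abcd.

abcd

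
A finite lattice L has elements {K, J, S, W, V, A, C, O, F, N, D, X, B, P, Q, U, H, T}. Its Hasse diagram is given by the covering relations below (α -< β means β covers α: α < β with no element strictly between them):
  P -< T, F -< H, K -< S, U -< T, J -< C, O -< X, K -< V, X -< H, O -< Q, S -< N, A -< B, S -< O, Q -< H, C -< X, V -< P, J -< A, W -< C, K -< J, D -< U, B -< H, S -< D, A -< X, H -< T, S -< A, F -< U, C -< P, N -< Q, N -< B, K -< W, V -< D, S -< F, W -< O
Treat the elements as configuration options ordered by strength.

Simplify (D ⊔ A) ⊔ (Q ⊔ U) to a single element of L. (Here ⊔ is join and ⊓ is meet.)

D ∨ A = T
Q ∨ U = T
T ∨ T = T

T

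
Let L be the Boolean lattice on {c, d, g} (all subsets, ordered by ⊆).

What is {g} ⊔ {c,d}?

Under ⊆, join is union: {g} ∪ {c,d} = {c,d,g}.

{c,d,g}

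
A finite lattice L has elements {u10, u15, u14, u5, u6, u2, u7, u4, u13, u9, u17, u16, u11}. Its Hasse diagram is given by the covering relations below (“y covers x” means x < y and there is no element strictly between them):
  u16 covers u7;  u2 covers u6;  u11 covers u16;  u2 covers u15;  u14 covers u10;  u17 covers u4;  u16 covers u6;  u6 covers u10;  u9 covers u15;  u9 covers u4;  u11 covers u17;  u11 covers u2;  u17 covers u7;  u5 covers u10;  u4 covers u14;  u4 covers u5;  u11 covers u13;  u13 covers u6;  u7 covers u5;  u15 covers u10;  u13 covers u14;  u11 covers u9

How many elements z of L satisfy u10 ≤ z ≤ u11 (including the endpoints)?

The interval [u10, u11] = {u10, u11, u13, u14, u15, u16, u17, u2, u4, u5, u6, u7, u9}, which has 13 elements.

13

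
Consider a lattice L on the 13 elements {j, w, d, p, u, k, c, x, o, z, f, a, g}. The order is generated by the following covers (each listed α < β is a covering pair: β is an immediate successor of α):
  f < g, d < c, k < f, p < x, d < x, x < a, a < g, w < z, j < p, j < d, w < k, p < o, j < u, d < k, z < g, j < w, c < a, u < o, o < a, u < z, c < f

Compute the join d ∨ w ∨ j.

k

Common upper bounds of {d, w, j}: f, g, k.
The least among these is k.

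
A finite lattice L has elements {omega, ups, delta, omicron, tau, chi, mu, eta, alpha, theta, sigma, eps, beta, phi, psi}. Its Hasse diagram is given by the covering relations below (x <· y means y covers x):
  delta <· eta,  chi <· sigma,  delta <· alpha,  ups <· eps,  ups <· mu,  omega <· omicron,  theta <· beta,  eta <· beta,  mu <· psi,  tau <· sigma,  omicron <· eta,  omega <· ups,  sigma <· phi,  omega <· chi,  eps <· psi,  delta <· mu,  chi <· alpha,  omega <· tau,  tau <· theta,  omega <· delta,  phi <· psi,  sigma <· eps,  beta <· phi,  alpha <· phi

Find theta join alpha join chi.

Common upper bounds of {theta, alpha, chi}: phi, psi.
The least among these is phi.

phi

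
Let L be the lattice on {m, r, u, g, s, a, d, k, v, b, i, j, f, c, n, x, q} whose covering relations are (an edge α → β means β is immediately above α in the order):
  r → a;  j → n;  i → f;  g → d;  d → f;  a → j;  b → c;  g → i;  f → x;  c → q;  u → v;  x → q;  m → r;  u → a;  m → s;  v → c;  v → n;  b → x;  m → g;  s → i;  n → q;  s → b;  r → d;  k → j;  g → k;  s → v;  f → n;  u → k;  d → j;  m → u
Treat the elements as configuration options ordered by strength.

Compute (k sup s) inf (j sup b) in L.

n

k ∨ s = n
j ∨ b = q
n ∧ q = n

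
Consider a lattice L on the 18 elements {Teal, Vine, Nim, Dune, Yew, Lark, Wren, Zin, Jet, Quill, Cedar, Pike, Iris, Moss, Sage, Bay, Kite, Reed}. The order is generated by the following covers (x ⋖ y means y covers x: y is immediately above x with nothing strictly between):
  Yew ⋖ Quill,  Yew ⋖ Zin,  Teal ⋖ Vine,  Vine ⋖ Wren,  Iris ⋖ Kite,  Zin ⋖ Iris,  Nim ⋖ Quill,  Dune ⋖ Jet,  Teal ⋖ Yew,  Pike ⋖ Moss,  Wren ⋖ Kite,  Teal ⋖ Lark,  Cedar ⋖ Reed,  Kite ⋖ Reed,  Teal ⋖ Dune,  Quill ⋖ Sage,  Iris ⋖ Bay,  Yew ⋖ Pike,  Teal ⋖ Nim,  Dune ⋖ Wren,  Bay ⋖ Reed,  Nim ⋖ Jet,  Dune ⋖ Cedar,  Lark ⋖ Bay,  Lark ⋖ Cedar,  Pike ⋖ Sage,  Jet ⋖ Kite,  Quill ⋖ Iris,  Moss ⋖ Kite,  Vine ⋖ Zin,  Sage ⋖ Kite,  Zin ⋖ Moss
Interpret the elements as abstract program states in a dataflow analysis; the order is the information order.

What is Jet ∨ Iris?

Common upper bounds of {Jet, Iris}: Kite, Reed.
The least among these is Kite.

Kite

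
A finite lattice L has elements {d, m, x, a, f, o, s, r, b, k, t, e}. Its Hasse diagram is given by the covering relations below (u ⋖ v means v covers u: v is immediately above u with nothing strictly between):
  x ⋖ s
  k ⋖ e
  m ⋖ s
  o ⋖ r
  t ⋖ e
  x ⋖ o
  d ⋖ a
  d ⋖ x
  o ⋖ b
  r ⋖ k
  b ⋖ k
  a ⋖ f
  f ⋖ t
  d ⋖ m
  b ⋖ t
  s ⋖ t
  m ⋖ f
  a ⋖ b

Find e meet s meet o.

x

Common lower bounds of {e, s, o}: d, x.
The greatest among these is x.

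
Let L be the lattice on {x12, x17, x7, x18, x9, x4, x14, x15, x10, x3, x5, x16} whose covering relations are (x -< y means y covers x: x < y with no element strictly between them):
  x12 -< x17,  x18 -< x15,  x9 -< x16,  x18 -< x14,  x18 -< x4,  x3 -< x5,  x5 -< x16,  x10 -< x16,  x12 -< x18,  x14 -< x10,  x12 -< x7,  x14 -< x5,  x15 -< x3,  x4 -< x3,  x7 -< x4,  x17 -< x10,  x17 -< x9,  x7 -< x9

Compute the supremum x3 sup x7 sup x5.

x5

Common upper bounds of {x3, x7, x5}: x16, x5.
The least among these is x5.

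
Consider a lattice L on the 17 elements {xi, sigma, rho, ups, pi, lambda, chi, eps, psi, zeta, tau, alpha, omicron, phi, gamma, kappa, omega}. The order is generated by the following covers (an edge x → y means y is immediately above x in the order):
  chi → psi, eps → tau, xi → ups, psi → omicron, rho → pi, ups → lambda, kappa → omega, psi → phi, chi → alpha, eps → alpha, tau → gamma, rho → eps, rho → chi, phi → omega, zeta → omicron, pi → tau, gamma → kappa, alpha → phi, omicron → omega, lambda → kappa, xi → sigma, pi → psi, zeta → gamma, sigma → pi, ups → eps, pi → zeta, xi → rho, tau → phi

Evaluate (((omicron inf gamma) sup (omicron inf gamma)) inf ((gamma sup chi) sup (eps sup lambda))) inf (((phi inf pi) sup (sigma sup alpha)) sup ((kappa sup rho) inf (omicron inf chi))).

omicron ∧ gamma = zeta
omicron ∧ gamma = zeta
zeta ∨ zeta = zeta
gamma ∨ chi = omega
eps ∨ lambda = kappa
omega ∨ kappa = omega
zeta ∧ omega = zeta
phi ∧ pi = pi
sigma ∨ alpha = phi
pi ∨ phi = phi
kappa ∨ rho = kappa
omicron ∧ chi = chi
kappa ∧ chi = rho
phi ∨ rho = phi
zeta ∧ phi = pi

pi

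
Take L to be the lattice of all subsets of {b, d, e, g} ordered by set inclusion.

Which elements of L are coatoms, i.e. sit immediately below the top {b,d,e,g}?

{b,d,e}, {b,d,g}, {b,e,g}, {d,e,g}

The coatoms are exactly the elements covered by {b,d,e,g}: {b,d,e}, {b,d,g}, {b,e,g}, {d,e,g}.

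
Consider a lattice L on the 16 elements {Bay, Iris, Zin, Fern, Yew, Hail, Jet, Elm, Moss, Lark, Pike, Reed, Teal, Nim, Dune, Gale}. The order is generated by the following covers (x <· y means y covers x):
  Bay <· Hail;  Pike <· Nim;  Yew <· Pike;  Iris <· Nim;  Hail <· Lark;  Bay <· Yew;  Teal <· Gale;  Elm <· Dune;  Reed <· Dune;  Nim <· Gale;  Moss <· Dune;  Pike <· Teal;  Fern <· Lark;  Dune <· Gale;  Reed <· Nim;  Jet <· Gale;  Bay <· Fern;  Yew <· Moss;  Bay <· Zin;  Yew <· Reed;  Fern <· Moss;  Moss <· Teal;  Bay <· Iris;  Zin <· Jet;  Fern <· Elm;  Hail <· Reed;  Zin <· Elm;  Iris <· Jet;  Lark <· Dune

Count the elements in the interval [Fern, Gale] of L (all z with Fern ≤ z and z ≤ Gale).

7

The interval [Fern, Gale] = {Dune, Elm, Fern, Gale, Lark, Moss, Teal}, which has 7 elements.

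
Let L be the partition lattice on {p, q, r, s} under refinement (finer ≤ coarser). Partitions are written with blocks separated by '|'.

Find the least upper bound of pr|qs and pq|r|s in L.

The join of pr|qs and pq|r|s merges any blocks that overlap across the partitions, giving pqrs.

pqrs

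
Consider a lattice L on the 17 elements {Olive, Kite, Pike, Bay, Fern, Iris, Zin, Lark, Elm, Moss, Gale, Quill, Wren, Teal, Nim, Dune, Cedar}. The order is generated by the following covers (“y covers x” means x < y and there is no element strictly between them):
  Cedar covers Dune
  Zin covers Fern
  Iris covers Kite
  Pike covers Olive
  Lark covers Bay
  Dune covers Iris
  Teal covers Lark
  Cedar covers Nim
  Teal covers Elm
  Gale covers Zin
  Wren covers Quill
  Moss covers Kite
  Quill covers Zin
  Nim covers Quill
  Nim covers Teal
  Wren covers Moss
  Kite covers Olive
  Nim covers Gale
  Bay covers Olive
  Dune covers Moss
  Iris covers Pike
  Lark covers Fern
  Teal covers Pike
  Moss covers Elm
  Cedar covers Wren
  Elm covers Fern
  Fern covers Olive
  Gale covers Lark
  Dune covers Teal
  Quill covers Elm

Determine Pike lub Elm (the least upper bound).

Teal

Common upper bounds of {Pike, Elm}: Cedar, Dune, Nim, Teal.
The least among these is Teal.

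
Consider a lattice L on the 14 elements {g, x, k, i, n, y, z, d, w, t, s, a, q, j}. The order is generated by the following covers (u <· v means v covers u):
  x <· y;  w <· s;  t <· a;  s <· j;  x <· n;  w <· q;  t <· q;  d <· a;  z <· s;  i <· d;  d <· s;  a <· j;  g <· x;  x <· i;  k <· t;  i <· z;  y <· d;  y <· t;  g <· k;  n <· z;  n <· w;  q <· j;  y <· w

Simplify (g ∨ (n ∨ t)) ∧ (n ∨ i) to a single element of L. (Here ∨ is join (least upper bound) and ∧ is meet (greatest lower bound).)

n

n ∨ t = q
g ∨ q = q
n ∨ i = z
q ∧ z = n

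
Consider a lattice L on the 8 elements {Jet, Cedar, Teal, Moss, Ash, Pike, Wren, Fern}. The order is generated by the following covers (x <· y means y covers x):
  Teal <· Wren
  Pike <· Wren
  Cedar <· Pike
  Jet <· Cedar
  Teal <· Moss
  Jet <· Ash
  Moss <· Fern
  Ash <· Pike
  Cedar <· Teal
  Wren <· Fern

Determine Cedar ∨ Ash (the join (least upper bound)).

Common upper bounds of {Cedar, Ash}: Fern, Pike, Wren.
The least among these is Pike.

Pike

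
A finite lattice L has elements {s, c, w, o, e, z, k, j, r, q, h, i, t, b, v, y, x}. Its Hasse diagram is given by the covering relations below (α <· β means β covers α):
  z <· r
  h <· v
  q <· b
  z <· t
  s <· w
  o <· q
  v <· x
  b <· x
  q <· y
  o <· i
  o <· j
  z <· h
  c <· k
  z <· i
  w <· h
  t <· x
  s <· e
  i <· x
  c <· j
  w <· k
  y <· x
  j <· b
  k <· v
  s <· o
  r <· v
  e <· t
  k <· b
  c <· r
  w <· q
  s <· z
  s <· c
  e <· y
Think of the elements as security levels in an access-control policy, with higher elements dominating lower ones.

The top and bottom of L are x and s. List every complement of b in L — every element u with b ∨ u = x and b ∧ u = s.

e, t, z

Need u with b ∨ u = x and b ∧ u = s.
Checking each element gives: e, t, z.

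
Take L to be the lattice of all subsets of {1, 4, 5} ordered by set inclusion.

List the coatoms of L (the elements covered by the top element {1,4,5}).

The coatoms are exactly the elements covered by {1,4,5}: {1,4}, {1,5}, {4,5}.

{1,4}, {1,5}, {4,5}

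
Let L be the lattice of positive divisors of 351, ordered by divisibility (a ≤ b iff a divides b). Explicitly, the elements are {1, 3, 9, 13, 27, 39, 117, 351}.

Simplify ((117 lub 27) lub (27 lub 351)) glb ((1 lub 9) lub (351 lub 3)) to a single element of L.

351

117 ∨ 27 = 351
27 ∨ 351 = 351
351 ∨ 351 = 351
1 ∨ 9 = 9
351 ∨ 3 = 351
9 ∨ 351 = 351
351 ∧ 351 = 351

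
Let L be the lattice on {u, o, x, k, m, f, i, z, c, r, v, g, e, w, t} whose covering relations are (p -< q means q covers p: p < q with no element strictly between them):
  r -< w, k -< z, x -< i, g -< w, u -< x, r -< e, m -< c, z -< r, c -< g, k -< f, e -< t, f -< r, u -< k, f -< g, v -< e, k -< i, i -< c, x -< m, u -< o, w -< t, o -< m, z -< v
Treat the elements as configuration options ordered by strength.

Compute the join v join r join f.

e

Common upper bounds of {v, r, f}: e, t.
The least among these is e.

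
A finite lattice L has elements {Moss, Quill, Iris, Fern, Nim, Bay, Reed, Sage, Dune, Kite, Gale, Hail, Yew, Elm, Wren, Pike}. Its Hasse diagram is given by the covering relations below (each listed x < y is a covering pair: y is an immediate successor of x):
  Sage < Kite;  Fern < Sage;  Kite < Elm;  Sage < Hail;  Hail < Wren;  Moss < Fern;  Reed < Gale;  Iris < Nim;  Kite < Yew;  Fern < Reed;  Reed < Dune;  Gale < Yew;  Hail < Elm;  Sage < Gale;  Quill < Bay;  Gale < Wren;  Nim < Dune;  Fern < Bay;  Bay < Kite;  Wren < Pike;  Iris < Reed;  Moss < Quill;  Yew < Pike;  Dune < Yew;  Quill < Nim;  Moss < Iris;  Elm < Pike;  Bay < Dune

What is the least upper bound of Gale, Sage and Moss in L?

Common upper bounds of {Gale, Sage, Moss}: Gale, Pike, Wren, Yew.
The least among these is Gale.

Gale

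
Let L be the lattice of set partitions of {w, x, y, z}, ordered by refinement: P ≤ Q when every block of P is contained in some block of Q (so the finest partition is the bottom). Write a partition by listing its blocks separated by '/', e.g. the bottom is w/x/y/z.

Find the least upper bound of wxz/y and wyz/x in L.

wxyz

The join of wxz/y and wyz/x merges any blocks that overlap across the partitions, giving wxyz.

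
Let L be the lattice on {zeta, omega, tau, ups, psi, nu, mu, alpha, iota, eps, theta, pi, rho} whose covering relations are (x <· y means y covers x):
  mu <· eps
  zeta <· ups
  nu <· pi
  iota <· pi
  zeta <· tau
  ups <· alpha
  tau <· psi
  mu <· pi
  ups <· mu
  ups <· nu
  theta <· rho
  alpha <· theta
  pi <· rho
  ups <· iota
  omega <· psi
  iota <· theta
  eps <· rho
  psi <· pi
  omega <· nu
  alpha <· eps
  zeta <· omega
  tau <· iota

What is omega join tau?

psi

Common upper bounds of {omega, tau}: pi, psi, rho.
The least among these is psi.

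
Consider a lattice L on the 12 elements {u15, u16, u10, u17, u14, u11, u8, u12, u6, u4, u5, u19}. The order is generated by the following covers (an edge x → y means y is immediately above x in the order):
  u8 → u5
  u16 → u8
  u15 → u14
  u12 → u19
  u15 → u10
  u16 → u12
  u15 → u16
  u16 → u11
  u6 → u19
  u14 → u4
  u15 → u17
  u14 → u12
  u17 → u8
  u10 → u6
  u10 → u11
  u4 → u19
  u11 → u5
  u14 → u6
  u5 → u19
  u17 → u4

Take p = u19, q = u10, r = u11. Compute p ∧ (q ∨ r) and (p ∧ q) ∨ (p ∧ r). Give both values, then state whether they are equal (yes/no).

u11; u11; yes

q ∨ r = u11, so p ∧ (q ∨ r) = u19 ∧ u11 = u11.
p ∧ q = u10 and p ∧ r = u11, so (p ∧ q) ∨ (p ∧ r) = u10 ∨ u11 = u11.
Equal: yes.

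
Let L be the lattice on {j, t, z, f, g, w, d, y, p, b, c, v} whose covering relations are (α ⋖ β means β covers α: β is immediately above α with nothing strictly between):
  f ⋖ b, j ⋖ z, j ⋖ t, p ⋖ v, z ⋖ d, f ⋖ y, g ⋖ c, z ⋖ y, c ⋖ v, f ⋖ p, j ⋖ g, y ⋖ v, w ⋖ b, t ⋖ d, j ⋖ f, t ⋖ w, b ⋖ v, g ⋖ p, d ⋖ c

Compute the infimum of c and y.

z

Common lower bounds of {c, y}: j, z.
The greatest among these is z.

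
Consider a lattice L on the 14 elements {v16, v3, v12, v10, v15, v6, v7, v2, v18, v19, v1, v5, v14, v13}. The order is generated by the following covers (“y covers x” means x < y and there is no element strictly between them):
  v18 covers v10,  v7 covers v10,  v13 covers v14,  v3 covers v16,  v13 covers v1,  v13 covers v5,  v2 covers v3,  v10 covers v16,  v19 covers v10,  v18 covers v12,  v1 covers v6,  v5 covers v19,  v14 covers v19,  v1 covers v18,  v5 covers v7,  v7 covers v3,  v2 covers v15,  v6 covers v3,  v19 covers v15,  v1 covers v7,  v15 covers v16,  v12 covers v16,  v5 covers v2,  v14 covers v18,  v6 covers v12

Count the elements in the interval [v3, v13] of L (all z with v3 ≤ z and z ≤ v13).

The interval [v3, v13] = {v1, v13, v2, v3, v5, v6, v7}, which has 7 elements.

7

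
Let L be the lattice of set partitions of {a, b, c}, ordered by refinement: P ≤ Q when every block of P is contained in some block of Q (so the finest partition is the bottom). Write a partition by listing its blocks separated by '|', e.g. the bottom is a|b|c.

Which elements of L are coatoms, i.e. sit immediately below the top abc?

ab|c, ac|b, a|bc

The coatoms are exactly the elements covered by abc: ab|c, ac|b, a|bc.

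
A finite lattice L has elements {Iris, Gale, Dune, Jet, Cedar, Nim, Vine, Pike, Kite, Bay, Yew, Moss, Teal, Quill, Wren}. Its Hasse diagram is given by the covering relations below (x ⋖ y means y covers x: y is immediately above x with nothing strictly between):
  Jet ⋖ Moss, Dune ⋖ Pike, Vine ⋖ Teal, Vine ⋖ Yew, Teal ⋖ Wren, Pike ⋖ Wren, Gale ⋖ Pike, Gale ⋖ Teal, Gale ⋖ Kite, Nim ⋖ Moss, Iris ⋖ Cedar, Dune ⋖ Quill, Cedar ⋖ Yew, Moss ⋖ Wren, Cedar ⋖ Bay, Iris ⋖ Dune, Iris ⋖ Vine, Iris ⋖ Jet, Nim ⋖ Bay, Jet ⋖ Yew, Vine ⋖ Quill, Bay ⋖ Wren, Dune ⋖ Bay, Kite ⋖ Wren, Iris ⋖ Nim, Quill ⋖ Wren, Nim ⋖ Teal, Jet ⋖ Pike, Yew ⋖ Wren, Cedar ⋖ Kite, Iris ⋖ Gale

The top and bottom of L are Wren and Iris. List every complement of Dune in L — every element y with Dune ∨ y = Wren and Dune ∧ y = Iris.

Need y with Dune ∨ y = Wren and Dune ∧ y = Iris.
Checking each element gives: Kite, Moss, Teal, Yew.

Kite, Moss, Teal, Yew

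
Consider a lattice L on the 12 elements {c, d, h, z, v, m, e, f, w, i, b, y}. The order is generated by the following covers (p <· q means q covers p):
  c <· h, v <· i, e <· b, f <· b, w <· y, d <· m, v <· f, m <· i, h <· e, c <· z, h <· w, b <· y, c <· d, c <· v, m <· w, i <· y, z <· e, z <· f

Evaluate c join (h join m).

w

h ∨ m = w
c ∨ w = w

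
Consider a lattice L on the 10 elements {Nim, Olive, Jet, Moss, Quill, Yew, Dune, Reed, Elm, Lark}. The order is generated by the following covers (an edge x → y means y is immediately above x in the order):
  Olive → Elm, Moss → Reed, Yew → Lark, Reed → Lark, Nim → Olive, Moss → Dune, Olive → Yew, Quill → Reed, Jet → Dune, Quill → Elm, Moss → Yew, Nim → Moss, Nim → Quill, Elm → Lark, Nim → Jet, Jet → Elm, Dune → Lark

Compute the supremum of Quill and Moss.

Reed

Common upper bounds of {Quill, Moss}: Lark, Reed.
The least among these is Reed.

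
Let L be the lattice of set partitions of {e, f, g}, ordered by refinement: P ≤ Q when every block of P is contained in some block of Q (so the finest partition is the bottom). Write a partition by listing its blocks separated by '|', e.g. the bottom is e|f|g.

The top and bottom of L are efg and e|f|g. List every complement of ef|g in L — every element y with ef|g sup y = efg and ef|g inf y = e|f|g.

eg|f, e|fg

Need y with ef|g ∨ y = efg and ef|g ∧ y = e|f|g.
Checking each element gives: eg|f, e|fg.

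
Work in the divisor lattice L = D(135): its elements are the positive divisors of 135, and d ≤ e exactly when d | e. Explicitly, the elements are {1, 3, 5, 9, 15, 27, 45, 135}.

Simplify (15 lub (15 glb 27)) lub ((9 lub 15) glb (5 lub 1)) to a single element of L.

15

15 ∧ 27 = 3
15 ∨ 3 = 15
9 ∨ 15 = 45
5 ∨ 1 = 5
45 ∧ 5 = 5
15 ∨ 5 = 15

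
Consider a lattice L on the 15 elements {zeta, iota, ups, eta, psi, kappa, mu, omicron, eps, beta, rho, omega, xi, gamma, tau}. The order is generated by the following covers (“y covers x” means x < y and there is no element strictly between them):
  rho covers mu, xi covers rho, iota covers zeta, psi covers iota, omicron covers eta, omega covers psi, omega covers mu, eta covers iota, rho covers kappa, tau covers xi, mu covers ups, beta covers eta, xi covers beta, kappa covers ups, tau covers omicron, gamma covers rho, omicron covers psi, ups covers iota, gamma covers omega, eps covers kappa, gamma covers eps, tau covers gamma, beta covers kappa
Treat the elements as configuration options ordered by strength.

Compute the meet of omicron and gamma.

Common lower bounds of {omicron, gamma}: iota, psi, zeta.
The greatest among these is psi.

psi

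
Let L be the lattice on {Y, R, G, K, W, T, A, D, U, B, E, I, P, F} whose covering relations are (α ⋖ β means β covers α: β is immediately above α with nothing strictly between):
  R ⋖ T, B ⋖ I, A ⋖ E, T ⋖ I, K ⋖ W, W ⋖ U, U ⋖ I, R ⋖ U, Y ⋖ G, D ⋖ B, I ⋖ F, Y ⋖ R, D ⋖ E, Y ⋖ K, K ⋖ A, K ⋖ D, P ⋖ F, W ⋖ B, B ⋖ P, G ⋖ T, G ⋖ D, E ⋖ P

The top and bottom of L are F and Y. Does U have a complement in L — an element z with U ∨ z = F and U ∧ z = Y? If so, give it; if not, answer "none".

none

For every candidate z, either U ∨ z ≠ F or U ∧ z ≠ Y; no complement exists.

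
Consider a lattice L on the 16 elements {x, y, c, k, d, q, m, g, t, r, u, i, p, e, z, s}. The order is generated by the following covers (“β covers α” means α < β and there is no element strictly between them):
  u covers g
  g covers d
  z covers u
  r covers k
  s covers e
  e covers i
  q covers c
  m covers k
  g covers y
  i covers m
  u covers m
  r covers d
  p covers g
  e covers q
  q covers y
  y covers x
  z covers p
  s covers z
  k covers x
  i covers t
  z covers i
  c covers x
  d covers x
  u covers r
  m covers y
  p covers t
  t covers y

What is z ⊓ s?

Common lower bounds of {z, s}: d, g, i, k, m, p, r, t, u, x, y, z.
The greatest among these is z.

z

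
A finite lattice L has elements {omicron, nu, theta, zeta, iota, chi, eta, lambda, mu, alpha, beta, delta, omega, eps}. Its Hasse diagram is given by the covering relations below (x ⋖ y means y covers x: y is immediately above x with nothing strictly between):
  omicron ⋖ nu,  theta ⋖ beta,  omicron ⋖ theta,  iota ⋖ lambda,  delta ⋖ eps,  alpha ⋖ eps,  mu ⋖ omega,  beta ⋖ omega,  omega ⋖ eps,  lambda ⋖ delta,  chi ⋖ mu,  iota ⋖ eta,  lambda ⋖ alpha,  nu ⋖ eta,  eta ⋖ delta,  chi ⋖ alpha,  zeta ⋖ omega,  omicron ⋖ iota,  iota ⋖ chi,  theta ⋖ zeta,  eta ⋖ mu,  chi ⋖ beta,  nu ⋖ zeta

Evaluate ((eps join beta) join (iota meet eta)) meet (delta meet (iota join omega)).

eta

eps ∨ beta = eps
iota ∧ eta = iota
eps ∨ iota = eps
iota ∨ omega = omega
delta ∧ omega = eta
eps ∧ eta = eta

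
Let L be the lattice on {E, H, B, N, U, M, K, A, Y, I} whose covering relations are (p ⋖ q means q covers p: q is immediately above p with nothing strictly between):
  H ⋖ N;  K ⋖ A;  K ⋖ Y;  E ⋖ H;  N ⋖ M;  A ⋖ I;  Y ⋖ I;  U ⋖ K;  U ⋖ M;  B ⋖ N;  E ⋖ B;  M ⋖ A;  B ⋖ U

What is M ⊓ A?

M

Common lower bounds of {M, A}: B, E, H, M, N, U.
The greatest among these is M.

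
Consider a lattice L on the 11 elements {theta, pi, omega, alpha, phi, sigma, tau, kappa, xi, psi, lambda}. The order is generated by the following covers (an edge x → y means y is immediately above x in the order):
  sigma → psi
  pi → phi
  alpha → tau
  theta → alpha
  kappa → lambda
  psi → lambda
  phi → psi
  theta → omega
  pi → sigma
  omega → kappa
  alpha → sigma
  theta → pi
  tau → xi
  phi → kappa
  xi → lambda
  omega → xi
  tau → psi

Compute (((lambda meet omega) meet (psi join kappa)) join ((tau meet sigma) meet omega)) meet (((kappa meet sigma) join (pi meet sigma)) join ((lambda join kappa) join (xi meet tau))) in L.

lambda ∧ omega = omega
psi ∨ kappa = lambda
omega ∧ lambda = omega
tau ∧ sigma = alpha
alpha ∧ omega = theta
omega ∨ theta = omega
kappa ∧ sigma = pi
pi ∧ sigma = pi
pi ∨ pi = pi
lambda ∨ kappa = lambda
xi ∧ tau = tau
lambda ∨ tau = lambda
pi ∨ lambda = lambda
omega ∧ lambda = omega

omega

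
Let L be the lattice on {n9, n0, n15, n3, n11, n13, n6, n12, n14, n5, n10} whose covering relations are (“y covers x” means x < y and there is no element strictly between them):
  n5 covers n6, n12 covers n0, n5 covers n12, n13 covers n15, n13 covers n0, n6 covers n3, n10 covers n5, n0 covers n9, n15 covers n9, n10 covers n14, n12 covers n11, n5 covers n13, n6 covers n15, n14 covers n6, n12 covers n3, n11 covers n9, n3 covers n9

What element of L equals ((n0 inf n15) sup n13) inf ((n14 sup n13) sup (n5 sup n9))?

n13

n0 ∧ n15 = n9
n9 ∨ n13 = n13
n14 ∨ n13 = n10
n5 ∨ n9 = n5
n10 ∨ n5 = n10
n13 ∧ n10 = n13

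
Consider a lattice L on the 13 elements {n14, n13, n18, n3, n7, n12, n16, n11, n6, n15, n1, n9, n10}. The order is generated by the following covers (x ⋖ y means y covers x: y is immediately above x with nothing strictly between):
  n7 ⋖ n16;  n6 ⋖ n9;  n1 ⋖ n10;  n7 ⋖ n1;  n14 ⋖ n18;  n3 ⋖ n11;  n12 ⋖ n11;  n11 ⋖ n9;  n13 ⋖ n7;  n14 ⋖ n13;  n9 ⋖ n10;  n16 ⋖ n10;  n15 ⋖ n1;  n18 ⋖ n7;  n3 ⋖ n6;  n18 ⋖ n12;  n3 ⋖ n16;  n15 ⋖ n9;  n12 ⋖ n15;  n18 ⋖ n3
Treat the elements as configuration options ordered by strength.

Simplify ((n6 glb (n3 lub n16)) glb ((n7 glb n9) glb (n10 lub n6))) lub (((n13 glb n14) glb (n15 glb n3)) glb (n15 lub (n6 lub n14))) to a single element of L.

n3 ∨ n16 = n16
n6 ∧ n16 = n3
n7 ∧ n9 = n18
n10 ∨ n6 = n10
n18 ∧ n10 = n18
n3 ∧ n18 = n18
n13 ∧ n14 = n14
n15 ∧ n3 = n18
n14 ∧ n18 = n14
n6 ∨ n14 = n6
n15 ∨ n6 = n9
n14 ∧ n9 = n14
n18 ∨ n14 = n18

n18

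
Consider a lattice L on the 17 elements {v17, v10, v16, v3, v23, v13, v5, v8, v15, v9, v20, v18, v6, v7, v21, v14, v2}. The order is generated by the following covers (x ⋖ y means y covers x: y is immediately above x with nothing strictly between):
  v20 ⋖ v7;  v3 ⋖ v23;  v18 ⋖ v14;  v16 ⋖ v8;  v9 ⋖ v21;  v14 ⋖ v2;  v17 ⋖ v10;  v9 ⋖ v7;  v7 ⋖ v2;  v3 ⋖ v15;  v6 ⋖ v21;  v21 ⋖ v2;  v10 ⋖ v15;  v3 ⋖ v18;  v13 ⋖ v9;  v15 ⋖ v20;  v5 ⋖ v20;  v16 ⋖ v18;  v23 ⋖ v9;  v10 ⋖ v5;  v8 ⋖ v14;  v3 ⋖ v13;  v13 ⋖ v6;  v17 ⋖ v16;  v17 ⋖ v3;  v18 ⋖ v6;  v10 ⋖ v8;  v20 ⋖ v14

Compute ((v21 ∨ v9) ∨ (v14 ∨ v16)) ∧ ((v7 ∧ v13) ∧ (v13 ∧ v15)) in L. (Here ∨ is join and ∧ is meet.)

v21 ∨ v9 = v21
v14 ∨ v16 = v14
v21 ∨ v14 = v2
v7 ∧ v13 = v13
v13 ∧ v15 = v3
v13 ∧ v3 = v3
v2 ∧ v3 = v3

v3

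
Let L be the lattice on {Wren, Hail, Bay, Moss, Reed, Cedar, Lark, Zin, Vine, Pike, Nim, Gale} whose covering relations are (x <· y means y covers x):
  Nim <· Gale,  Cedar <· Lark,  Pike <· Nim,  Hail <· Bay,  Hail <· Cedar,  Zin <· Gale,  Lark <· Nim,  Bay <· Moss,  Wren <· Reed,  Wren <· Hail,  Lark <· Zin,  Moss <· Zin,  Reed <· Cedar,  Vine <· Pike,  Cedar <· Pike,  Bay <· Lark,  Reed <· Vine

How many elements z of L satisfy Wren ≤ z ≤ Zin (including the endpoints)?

8

The interval [Wren, Zin] = {Bay, Cedar, Hail, Lark, Moss, Reed, Wren, Zin}, which has 8 elements.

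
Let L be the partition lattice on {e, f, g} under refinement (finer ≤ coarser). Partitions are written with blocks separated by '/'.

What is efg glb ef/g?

The meet (common refinement) of efg and ef/g intersects blocks pairwise, giving ef/g.

ef/g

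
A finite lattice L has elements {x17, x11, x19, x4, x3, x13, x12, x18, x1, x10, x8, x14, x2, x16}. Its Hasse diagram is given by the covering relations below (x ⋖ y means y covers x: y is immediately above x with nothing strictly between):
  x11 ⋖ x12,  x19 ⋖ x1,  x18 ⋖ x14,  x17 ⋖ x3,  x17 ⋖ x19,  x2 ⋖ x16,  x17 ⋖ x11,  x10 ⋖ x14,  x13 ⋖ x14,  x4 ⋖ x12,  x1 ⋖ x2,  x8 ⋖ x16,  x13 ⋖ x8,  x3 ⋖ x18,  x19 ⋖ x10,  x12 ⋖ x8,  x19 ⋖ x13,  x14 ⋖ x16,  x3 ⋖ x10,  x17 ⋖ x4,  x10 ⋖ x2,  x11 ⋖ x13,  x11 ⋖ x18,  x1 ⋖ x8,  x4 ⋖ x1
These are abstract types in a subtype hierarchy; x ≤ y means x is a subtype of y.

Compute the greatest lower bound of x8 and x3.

x17

Common lower bounds of {x8, x3}: x17.
The greatest among these is x17.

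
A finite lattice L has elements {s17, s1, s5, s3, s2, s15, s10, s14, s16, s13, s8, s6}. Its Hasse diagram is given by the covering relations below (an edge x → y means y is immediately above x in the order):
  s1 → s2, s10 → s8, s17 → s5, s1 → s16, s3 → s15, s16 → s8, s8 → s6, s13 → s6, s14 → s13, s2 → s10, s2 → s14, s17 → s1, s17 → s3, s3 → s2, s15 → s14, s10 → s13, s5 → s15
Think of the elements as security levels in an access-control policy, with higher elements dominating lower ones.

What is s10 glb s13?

s10

Common lower bounds of {s10, s13}: s1, s10, s17, s2, s3.
The greatest among these is s10.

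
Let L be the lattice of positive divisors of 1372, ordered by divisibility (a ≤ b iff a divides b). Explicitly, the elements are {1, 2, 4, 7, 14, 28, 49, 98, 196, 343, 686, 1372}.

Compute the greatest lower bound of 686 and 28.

Common lower bounds of {686, 28}: 1, 14, 2, 7.
The greatest among these is 14.

14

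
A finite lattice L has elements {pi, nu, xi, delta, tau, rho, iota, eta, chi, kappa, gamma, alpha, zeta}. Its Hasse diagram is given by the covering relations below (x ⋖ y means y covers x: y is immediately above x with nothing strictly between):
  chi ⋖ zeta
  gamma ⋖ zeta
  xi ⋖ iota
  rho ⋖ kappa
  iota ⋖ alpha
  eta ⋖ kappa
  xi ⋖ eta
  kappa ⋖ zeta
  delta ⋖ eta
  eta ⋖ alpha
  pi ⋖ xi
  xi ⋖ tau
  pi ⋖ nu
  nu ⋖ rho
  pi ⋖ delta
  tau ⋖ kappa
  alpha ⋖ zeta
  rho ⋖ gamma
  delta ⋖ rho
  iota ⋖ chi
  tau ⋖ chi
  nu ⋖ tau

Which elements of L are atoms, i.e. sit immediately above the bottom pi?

The atoms are exactly the elements that cover pi: delta, nu, xi.

delta, nu, xi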